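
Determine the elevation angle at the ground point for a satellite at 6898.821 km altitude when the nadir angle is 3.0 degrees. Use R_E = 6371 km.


r = R_E + alt = 13269.8210 km
Law of sines in the satellite / Earth-center / ground-point triangle:
  sin(nadir)/R_E = sin(90 + el)/r  =>  cos(el) = (r/R_E)*sin(nadir)
cos(el) = (13269.8210 / 6371.0000) * sin(3.0 deg) = 0.1090078
el = arccos(0.1090078) = 83.7419 deg
(Earth-central angle = 90 - nadir - el = 3.2581 deg)

83.7419 degrees


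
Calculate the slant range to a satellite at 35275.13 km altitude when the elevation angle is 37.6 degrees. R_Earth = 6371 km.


h = 35275.13 km, el = 37.6 deg
d = -R_E*sin(el) + sqrt((R_E*sin(el))^2 + 2*R_E*h + h^2)
d = -6371.0000*sin(0.6562438) + sqrt((6371.0000*0.6101452)^2 + 2*6371.0000*35275.13 + 35275.13^2)
d = 37451.8641 km

37451.8641 km


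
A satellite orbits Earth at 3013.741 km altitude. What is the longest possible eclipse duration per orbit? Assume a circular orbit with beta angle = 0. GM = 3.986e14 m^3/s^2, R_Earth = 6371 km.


r = 9384.7410 km
T = 150.7972 min
Eclipse fraction = arcsin(R_E/r)/pi = arcsin(6371.0000/9384.7410)/pi
= arcsin(0.678868)/pi = 0.2375291
Eclipse duration = 0.2375291 * 150.7972 = 35.8187 min

35.8187 minutes


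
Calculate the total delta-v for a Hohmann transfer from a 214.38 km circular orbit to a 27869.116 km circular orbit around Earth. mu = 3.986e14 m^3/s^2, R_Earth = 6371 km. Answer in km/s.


r1 = 6585.3800 km = 6.58538e+06 m
r2 = 34240.1160 km = 3.4240116e+07 m
dv1 = sqrt(mu/r1)*(sqrt(2*r2/(r1+r2)) - 1) = 2296.1857 m/s
dv2 = sqrt(mu/r2)*(1 - sqrt(2*r1/(r1+r2))) = 1473.9955 m/s
total dv = |dv1| + |dv2| = 2296.1857 + 1473.9955 = 3770.1812 m/s = 3.7702 km/s

3.7702 km/s


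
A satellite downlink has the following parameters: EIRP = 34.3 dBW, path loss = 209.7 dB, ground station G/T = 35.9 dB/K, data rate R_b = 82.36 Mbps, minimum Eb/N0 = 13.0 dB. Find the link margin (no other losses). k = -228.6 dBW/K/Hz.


C/N0 = EIRP - FSPL + G/T - k = 34.3 - 209.7 + 35.9 - (-228.6)
C/N0 = 89.1000 dB-Hz
R_b = 82.36 Mbps = 8.236e+07 bps -> 10*log10(R_b) = 79.1572 dB-Hz
Eb/N0 = C/N0 - 10*log10(R_b) = 89.1000 - 79.1572 = 9.9428 dB
Margin = Eb/N0 - Eb/N0_req = 9.9428 - 13.0 = -3.0572 dB (negative margin: link does not close)

-3.0572 dB


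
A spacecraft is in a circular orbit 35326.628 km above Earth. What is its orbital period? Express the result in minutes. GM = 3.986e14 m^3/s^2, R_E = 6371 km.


r = 41697.6280 km = 4.1697628e+07 m
T = 2*pi*sqrt(r^3/mu) = 2*pi*sqrt(7.249934e+22 / 3.986e14)
T = 84738.0073 s = 1412.3001 min

1412.3001 minutes


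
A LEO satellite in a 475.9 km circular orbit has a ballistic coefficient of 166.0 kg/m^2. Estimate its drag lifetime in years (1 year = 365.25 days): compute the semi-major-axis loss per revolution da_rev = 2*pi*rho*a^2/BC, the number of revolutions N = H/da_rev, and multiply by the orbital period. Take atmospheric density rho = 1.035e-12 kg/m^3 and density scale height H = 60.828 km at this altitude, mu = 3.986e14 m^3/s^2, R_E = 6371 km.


a = R_E + alt = 6846.9000 km = 6.8469e+06 m
da_rev = 2*pi*rho*a^2/BC = 2*pi*1.035e-12*(6.8469e+06)^2/166.0 = 1.836539 m per revolution
N = H/da_rev = 60828.0000 m / 1.836539 m = 33120.9997 revolutions
P = 2*pi*sqrt(a^3/mu) = 5638.3522 s
lifetime = N*P = 33120.9997 * 5638.3522 = 1.8674786e+08 s = 2161.4336 days
years = 2161.4336 / 365.25 = 5.9177 years

5.9177 years


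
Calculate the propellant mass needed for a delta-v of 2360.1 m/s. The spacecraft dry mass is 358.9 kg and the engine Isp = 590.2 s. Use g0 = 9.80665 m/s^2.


ve = Isp * g0 = 590.2 * 9.80665 = 5787.884830 m/s
mass ratio = exp(dv/ve) = exp(2360.1/5787.884830) = 1.50345462
m_prop = m_dry * (mr - 1) = 358.9 * (1.50345462 - 1)
m_prop = 180.6899 kg

180.6899 kg


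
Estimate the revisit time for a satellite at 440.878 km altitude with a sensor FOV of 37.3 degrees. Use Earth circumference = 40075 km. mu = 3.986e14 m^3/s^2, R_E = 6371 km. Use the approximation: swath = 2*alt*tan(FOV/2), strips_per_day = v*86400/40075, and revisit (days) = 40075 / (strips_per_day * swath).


swath = 2*440.878*tan(0.3255039) = 297.6006 km
v = sqrt(mu/r) = 7649.5382 m/s = 7.6495 km/s
strips/day = v*86400/40075 = 7.6495*86400/40075 = 16.4921
coverage/day = strips * swath = 16.4921 * 297.6006 = 4908.0521 km
revisit = 40075 / 4908.0521 = 8.1652 days

8.1652 days


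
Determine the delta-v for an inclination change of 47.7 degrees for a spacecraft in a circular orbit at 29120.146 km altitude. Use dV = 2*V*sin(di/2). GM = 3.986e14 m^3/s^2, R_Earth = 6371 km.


r = 35491.1460 km = 3.5491146e+07 m
V = sqrt(mu/r) = 3351.2640 m/s
di = 47.7 deg = 0.8325221 rad
dV = 2*V*sin(di/2) = 2*3351.2640*sin(0.416261)
dV = 2710.1242 m/s = 2.7101 km/s

2.7101 km/s


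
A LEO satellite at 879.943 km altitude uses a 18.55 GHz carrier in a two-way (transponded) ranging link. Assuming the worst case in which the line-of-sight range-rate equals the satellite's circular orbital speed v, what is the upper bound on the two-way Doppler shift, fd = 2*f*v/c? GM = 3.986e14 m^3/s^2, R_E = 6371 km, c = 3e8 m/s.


r = 7.250943e+06 m
v = sqrt(mu/r) = 7414.3213 m/s (worst-case radial velocity)
f = 18.55 GHz = 1.855e+10 Hz
fd = 2*f*v/c = 2*1.855e+10*7414.3213/3.0e+08
fd = 916904.3994 Hz

916904.3994 Hz


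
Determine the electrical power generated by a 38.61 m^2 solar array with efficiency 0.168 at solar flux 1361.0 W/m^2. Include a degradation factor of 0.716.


P = area * eta * S * degradation
P = 38.61 * 0.168 * 1361.0 * 0.716
P = 6320.9191 W

6320.9191 W


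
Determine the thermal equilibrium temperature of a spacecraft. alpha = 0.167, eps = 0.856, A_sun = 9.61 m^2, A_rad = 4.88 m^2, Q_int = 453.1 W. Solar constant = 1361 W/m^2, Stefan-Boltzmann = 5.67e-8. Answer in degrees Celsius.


Numerator = alpha*S*A_sun + Q_int = 0.167*1361*9.61 + 453.1 = 2637.3281 W
Denominator = eps*sigma*A_rad = 0.856*5.67e-8*4.88 = 2.3685178e-07 W/K^4
T^4 = 1.1134931e+10 K^4
T = 324.8418 K = 51.6918 C

51.6918 degrees Celsius


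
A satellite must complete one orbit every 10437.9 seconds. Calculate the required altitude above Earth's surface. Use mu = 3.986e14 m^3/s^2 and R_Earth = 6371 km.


T = 10437.9 s
r = (mu*T^2/(4*pi^2))^(1/3) = (3.986e14 * 10437.9^2 / (4*pi^2))^(1/3)
r = 1.0322889e+07 m = 10322.8894 km
alt = r - R_E = 10322.8894 - 6371 = 3951.8894 km

3951.8894 km


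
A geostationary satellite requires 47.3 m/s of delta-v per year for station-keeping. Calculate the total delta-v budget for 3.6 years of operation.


dV = rate * years = 47.3 * 3.6
dV = 170.2800 m/s

170.2800 m/s


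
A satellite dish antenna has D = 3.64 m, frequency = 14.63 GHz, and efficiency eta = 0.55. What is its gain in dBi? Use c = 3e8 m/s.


lambda = c/f = 3e8 / 1.463e+10 = 0.02050581 m
G = eta*(pi*D/lambda)^2 = 0.55*(pi*3.64/0.02050581)^2
G = 171045.3787 (linear)
G = 10*log10(171045.3787) = 52.3311 dBi

52.3311 dBi


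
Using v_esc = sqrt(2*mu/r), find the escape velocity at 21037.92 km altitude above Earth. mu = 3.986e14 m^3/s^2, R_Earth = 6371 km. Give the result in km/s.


r = 6371.0 + 21037.92 = 27408.9200 km = 2.740892e+07 m
v_esc = sqrt(2*mu/r) = sqrt(2*3.986e14 / 2.740892e+07)
v_esc = 5393.0902 m/s = 5.3931 km/s

5.3931 km/s


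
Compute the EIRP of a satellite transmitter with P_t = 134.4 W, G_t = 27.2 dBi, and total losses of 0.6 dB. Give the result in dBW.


Pt = 134.4 W = 21.2840 dBW
EIRP = Pt_dBW + Gt - losses = 21.2840 + 27.2 - 0.6 = 47.8840 dBW

47.8840 dBW


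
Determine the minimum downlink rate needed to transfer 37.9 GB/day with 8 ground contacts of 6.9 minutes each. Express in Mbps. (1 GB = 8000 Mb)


total contact time = 8 * 6.9 * 60 = 3312.0000 s
data = 37.9 GB = 303200.0000 Mb
rate = 303200.0000 / 3312.0000 = 91.5459 Mbps

91.5459 Mbps


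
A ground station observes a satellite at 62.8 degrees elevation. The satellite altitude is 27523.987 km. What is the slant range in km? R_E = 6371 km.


h = 27523.987 km, el = 62.8 deg
d = -R_E*sin(el) + sqrt((R_E*sin(el))^2 + 2*R_E*h + h^2)
d = -6371.0000*sin(1.0961) + sqrt((6371.0000*0.8894164)^2 + 2*6371.0000*27523.987 + 27523.987^2)
d = 28103.1804 km

28103.1804 km


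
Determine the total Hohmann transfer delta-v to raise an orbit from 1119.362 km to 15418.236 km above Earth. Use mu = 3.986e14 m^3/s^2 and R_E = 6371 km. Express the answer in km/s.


r1 = 7490.3620 km = 7.490362e+06 m
r2 = 21789.2360 km = 2.1789236e+07 m
dv1 = sqrt(mu/r1)*(sqrt(2*r2/(r1+r2)) - 1) = 1604.7394 m/s
dv2 = sqrt(mu/r2)*(1 - sqrt(2*r1/(r1+r2))) = 1217.7163 m/s
total dv = |dv1| + |dv2| = 1604.7394 + 1217.7163 = 2822.4557 m/s = 2.8225 km/s

2.8225 km/s


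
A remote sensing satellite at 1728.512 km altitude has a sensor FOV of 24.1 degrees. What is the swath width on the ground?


FOV = 24.1 deg = 0.4206243 rad
swath = 2 * alt * tan(FOV/2) = 2 * 1728.512 * tan(0.2103122)
swath = 2 * 1728.512 * 0.2134688
swath = 737.9668 km

737.9668 km


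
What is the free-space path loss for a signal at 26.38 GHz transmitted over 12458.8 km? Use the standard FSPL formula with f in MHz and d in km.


f = 26.38 GHz = 26380.0000 MHz
d = 12458.8 km
FSPL = 32.44 + 20*log10(26380.0000) + 20*log10(12458.8)
FSPL = 32.44 + 88.4255 + 81.9095
FSPL = 202.7750 dB

202.7750 dB


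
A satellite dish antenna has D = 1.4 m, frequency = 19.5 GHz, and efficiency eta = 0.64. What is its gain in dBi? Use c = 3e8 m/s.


lambda = c/f = 3e8 / 1.95e+10 = 0.01538462 m
G = eta*(pi*D/lambda)^2 = 0.64*(pi*1.4/0.01538462)^2
G = 52307.3242 (linear)
G = 10*log10(52307.3242) = 47.1856 dBi

47.1856 dBi


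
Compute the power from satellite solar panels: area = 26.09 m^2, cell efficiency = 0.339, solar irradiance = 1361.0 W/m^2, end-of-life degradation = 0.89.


P = area * eta * S * degradation
P = 26.09 * 0.339 * 1361.0 * 0.89
P = 10713.2665 W

10713.2665 W


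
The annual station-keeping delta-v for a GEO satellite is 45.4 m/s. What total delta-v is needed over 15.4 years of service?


dV = rate * years = 45.4 * 15.4
dV = 699.1600 m/s

699.1600 m/s


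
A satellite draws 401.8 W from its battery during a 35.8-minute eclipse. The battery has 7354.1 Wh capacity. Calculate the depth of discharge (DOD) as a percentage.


E_used = P * t / 60 = 401.8 * 35.8 / 60 = 239.7407 Wh
DOD = E_used / E_total * 100 = 239.7407 / 7354.1 * 100
DOD = 3.2600 %

3.2600 %


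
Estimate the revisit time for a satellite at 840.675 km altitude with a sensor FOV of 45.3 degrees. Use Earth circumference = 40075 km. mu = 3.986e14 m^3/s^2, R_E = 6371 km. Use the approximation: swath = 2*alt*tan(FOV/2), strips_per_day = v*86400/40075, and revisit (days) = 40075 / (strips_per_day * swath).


swath = 2*840.675*tan(0.3953171) = 701.6006 km
v = sqrt(mu/r) = 7434.4796 m/s = 7.4345 km/s
strips/day = v*86400/40075 = 7.4345*86400/40075 = 16.0284
coverage/day = strips * swath = 16.0284 * 701.6006 = 11245.5505 km
revisit = 40075 / 11245.5505 = 3.5636 days

3.5636 days


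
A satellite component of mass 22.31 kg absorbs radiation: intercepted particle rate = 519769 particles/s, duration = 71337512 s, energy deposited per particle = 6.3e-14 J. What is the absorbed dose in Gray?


Total energy deposited = rate * time * E_per
  = 519769 * 71337512 * 6.3e-14 = 2.3360 J
Dose = E_total / mass = 2.3360 / 22.31
Dose = 0.1047055 Gy

0.1047 Gy


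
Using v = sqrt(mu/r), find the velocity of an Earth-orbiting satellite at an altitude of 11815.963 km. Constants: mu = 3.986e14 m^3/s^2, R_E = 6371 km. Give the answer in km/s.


r = R_E + alt = 6371.0 + 11815.963 = 18186.9630 km = 1.8186963e+07 m
v = sqrt(mu/r) = sqrt(3.986e14 / 1.8186963e+07) = 4681.5380 m/s = 4.6815 km/s

4.6815 km/s


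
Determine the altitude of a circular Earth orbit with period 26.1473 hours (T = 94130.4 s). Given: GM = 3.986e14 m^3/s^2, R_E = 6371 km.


T = 94130.4 s
r = (mu*T^2/(4*pi^2))^(1/3) = (3.986e14 * 94130.4^2 / (4*pi^2))^(1/3)
r = 4.472453e+07 m = 44724.5303 km
alt = r - R_E = 44724.5303 - 6371 = 38353.5303 km

38353.5303 km


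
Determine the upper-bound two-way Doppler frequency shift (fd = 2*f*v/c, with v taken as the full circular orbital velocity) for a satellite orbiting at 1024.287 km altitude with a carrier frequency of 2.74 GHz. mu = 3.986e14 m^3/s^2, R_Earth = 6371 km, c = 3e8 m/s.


r = 7.395287e+06 m
v = sqrt(mu/r) = 7341.6070 m/s (worst-case radial velocity)
f = 2.74 GHz = 2.74e+09 Hz
fd = 2*f*v/c = 2*2.74e+09*7341.6070/3.0e+08
fd = 134106.6872 Hz

134106.6872 Hz


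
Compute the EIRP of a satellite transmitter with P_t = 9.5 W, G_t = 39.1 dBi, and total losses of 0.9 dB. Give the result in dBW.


Pt = 9.5 W = 9.7772 dBW
EIRP = Pt_dBW + Gt - losses = 9.7772 + 39.1 - 0.9 = 47.9772 dBW

47.9772 dBW


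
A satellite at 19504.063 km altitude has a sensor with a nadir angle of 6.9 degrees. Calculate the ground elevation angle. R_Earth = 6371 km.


r = R_E + alt = 25875.0630 km
Law of sines in the satellite / Earth-center / ground-point triangle:
  sin(nadir)/R_E = sin(90 + el)/r  =>  cos(el) = (r/R_E)*sin(nadir)
cos(el) = (25875.0630 / 6371.0000) * sin(6.9 deg) = 0.4879216
el = arccos(0.4879216) = 60.7959 deg
(Earth-central angle = 90 - nadir - el = 22.3041 deg)

60.7959 degrees


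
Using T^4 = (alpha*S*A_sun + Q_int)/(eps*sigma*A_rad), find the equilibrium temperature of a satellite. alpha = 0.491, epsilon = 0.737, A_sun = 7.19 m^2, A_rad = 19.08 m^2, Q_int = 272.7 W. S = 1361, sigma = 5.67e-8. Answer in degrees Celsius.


Numerator = alpha*S*A_sun + Q_int = 0.491*1361*7.19 + 272.7 = 5077.4247 W
Denominator = eps*sigma*A_rad = 0.737*5.67e-8*19.08 = 7.9731313e-07 W/K^4
T^4 = 6.3681689e+09 K^4
T = 282.4904 K = 9.3404 C

9.3404 degrees Celsius


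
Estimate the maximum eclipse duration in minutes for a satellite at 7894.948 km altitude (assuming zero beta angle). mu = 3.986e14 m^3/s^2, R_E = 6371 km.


r = 14265.9480 km
T = 282.6252 min
Eclipse fraction = arcsin(R_E/r)/pi = arcsin(6371.0000/14265.9480)/pi
= arcsin(0.4465879)/pi = 0.147361
Eclipse duration = 0.147361 * 282.6252 = 41.6479 min

41.6479 minutes


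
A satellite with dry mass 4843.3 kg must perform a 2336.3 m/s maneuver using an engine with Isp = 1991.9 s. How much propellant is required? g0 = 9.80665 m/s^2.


ve = Isp * g0 = 1991.9 * 9.80665 = 19533.866135 m/s
mass ratio = exp(dv/ve) = exp(2336.3/19533.866135) = 1.12704881
m_prop = m_dry * (mr - 1) = 4843.3 * (1.12704881 - 1)
m_prop = 615.3355 kg

615.3355 kg


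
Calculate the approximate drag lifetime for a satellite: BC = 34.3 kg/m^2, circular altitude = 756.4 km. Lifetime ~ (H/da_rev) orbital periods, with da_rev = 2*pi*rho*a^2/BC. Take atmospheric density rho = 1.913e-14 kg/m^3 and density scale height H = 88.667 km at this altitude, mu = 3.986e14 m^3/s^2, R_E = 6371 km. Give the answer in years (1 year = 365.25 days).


a = R_E + alt = 7127.4000 km = 7.1274e+06 m
da_rev = 2*pi*rho*a^2/BC = 2*pi*1.913e-14*(7.1274e+06)^2/34.3 = 0.178017617 m per revolution
N = H/da_rev = 88667.0000 m / 0.178017617 m = 498079.9168 revolutions
P = 2*pi*sqrt(a^3/mu) = 5988.3603 s
lifetime = N*P = 498079.9168 * 5988.3603 = 2.982682e+09 s = 34521.7822 days
years = 34521.7822 / 365.25 = 94.5155 years

94.5155 years


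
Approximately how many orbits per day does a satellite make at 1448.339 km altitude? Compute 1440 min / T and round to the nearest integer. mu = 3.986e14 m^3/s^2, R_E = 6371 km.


r = 7.819339e+06 m
T = 2*pi*sqrt(r^3/mu) = 6881.2333 s = 114.6872 min
revs/day = 1440 / 114.6872 = 12.5559
Rounded: 13 revolutions per day

13 revolutions per day


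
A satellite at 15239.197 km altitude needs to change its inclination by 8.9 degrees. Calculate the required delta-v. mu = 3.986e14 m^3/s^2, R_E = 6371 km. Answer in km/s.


r = 21610.1970 km = 2.1610197e+07 m
V = sqrt(mu/r) = 4294.7638 m/s
di = 8.9 deg = 0.1553343 rad
dV = 2*V*sin(di/2) = 2*4294.7638*sin(0.07766715)
dV = 666.4536 m/s = 0.6664536 km/s

0.6665 km/s


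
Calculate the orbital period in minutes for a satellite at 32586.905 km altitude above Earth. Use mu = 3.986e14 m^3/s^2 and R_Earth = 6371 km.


r = 38957.9050 km = 3.8957905e+07 m
T = 2*pi*sqrt(r^3/mu) = 2*pi*sqrt(5.9127128e+22 / 3.986e14)
T = 76525.2245 s = 1275.4204 min

1275.4204 minutes


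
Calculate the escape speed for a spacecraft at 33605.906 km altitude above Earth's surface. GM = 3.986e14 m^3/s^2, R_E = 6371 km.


r = 6371.0 + 33605.906 = 39976.9060 km = 3.9976906e+07 m
v_esc = sqrt(2*mu/r) = sqrt(2*3.986e14 / 3.9976906e+07)
v_esc = 4465.5921 m/s = 4.4656 km/s

4.4656 km/s


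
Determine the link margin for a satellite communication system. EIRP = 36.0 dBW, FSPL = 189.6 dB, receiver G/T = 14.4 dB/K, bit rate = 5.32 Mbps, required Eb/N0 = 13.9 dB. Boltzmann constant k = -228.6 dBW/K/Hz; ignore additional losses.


C/N0 = EIRP - FSPL + G/T - k = 36.0 - 189.6 + 14.4 - (-228.6)
C/N0 = 89.4000 dB-Hz
R_b = 5.32 Mbps = 5.32e+06 bps -> 10*log10(R_b) = 67.2591 dB-Hz
Eb/N0 = C/N0 - 10*log10(R_b) = 89.4000 - 67.2591 = 22.1409 dB
Margin = Eb/N0 - Eb/N0_req = 22.1409 - 13.9 = 8.2409 dB (link closes)

8.2409 dB


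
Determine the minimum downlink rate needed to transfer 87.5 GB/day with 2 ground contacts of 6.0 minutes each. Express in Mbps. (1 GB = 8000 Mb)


total contact time = 2 * 6.0 * 60 = 720.0000 s
data = 87.5 GB = 700000.0000 Mb
rate = 700000.0000 / 720.0000 = 972.2222 Mbps

972.2222 Mbps


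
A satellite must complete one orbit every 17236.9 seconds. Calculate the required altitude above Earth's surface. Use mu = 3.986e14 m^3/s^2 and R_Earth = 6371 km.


T = 17236.9 s
r = (mu*T^2/(4*pi^2))^(1/3) = (3.986e14 * 17236.9^2 / (4*pi^2))^(1/3)
r = 1.4422215e+07 m = 14422.2148 km
alt = r - R_E = 14422.2148 - 6371 = 8051.2148 km

8051.2148 km


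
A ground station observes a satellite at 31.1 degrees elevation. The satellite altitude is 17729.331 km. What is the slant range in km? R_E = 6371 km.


h = 17729.331 km, el = 31.1 deg
d = -R_E*sin(el) + sqrt((R_E*sin(el))^2 + 2*R_E*h + h^2)
d = -6371.0000*sin(0.5427974) + sqrt((6371.0000*0.5165333)^2 + 2*6371.0000*17729.331 + 17729.331^2)
d = 20183.9590 km

20183.9590 km


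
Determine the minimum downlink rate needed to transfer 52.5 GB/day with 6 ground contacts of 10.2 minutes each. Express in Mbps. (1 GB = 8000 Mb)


total contact time = 6 * 10.2 * 60 = 3672.0000 s
data = 52.5 GB = 420000.0000 Mb
rate = 420000.0000 / 3672.0000 = 114.3791 Mbps

114.3791 Mbps


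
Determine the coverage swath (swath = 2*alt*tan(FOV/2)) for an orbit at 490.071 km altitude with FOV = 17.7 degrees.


FOV = 17.7 deg = 0.3089233 rad
swath = 2 * alt * tan(FOV/2) = 2 * 490.071 * tan(0.1544616)
swath = 2 * 490.071 * 0.1557019
swath = 152.6100 km

152.6100 km


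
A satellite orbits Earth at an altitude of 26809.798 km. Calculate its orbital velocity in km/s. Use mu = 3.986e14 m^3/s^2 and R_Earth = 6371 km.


r = R_E + alt = 6371.0 + 26809.798 = 33180.7980 km = 3.3180798e+07 m
v = sqrt(mu/r) = sqrt(3.986e14 / 3.3180798e+07) = 3465.9735 m/s = 3.4660 km/s

3.4660 km/s


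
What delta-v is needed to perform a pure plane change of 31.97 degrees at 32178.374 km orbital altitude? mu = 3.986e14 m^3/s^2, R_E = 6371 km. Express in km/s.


r = 38549.3740 km = 3.8549374e+07 m
V = sqrt(mu/r) = 3215.5849 m/s
di = 31.97 deg = 0.5579818 rad
dV = 2*V*sin(di/2) = 2*3215.5849*sin(0.2789909)
dV = 1771.0521 m/s = 1.7711 km/s

1.7711 km/s


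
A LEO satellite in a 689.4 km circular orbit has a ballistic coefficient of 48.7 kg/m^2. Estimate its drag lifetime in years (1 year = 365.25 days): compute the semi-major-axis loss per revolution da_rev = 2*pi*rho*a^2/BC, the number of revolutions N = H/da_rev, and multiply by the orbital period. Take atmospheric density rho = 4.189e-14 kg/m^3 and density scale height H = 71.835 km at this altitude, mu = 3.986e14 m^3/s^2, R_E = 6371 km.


a = R_E + alt = 7060.4000 km = 7.0604e+06 m
da_rev = 2*pi*rho*a^2/BC = 2*pi*4.189e-14*(7.0604e+06)^2/48.7 = 0.269413826 m per revolution
N = H/da_rev = 71835.0000 m / 0.269413826 m = 266634.4225 revolutions
P = 2*pi*sqrt(a^3/mu) = 5904.1201 s
lifetime = N*P = 266634.4225 * 5904.1201 = 1.5742416e+09 s = 18220.3894 days
years = 18220.3894 / 365.25 = 49.8847 years

49.8847 years


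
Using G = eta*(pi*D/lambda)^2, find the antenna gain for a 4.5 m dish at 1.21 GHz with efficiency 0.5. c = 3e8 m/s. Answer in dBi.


lambda = c/f = 3e8 / 1.21e+09 = 0.2479339 m
G = eta*(pi*D/lambda)^2 = 0.5*(pi*4.5/0.2479339)^2
G = 1625.6349 (linear)
G = 10*log10(1625.6349) = 32.1102 dBi

32.1102 dBi


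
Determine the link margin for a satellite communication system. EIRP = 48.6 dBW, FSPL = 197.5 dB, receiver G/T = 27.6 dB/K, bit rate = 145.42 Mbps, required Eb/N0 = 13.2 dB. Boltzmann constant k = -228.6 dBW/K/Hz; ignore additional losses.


C/N0 = EIRP - FSPL + G/T - k = 48.6 - 197.5 + 27.6 - (-228.6)
C/N0 = 107.3000 dB-Hz
R_b = 145.42 Mbps = 1.4542e+08 bps -> 10*log10(R_b) = 81.6262 dB-Hz
Eb/N0 = C/N0 - 10*log10(R_b) = 107.3000 - 81.6262 = 25.6738 dB
Margin = Eb/N0 - Eb/N0_req = 25.6738 - 13.2 = 12.4738 dB (link closes)

12.4738 dB


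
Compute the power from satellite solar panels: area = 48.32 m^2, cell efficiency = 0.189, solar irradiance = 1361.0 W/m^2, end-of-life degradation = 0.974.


P = area * eta * S * degradation
P = 48.32 * 0.189 * 1361.0 * 0.974
P = 12106.1433 W

12106.1433 W


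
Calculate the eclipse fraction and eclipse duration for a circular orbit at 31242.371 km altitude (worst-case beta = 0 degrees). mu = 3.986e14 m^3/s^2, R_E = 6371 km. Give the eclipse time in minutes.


r = 37613.3710 km
T = 1209.9665 min
Eclipse fraction = arcsin(R_E/r)/pi = arcsin(6371.0000/37613.3710)/pi
= arcsin(0.1693813)/pi = 0.05417692
Eclipse duration = 0.05417692 * 1209.9665 = 65.5523 min

65.5523 minutes


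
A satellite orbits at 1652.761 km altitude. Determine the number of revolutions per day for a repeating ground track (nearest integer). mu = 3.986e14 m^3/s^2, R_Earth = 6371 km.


r = 8.023761e+06 m
T = 2*pi*sqrt(r^3/mu) = 7152.8348 s = 119.2139 min
revs/day = 1440 / 119.2139 = 12.0791
Rounded: 12 revolutions per day

12 revolutions per day


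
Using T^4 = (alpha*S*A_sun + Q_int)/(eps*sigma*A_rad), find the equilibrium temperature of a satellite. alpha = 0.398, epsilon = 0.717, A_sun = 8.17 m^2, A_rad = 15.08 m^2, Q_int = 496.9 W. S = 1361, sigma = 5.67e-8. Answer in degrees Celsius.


Numerator = alpha*S*A_sun + Q_int = 0.398*1361*8.17 + 496.9 = 4922.4093 W
Denominator = eps*sigma*A_rad = 0.717*5.67e-8*15.08 = 6.1306081e-07 W/K^4
T^4 = 8.0292349e+09 K^4
T = 299.3426 K = 26.1926 C

26.1926 degrees Celsius


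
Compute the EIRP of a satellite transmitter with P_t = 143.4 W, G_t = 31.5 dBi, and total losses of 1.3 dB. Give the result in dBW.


Pt = 143.4 W = 21.5655 dBW
EIRP = Pt_dBW + Gt - losses = 21.5655 + 31.5 - 1.3 = 51.7655 dBW

51.7655 dBW


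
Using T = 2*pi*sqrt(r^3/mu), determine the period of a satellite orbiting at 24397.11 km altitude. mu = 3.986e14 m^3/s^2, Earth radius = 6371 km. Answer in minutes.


r = 30768.1100 km = 3.076811e+07 m
T = 2*pi*sqrt(r^3/mu) = 2*pi*sqrt(2.912745e+22 / 3.986e14)
T = 53710.9026 s = 895.1817 min

895.1817 minutes


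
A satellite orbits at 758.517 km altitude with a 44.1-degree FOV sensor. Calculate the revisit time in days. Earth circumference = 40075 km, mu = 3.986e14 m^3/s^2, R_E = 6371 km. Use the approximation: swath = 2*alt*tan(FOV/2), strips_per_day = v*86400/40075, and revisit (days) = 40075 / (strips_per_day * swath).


swath = 2*758.517*tan(0.3848451) = 614.4620 km
v = sqrt(mu/r) = 7477.1930 m/s = 7.4772 km/s
strips/day = v*86400/40075 = 7.4772*86400/40075 = 16.1205
coverage/day = strips * swath = 16.1205 * 614.4620 = 9905.4419 km
revisit = 40075 / 9905.4419 = 4.0458 days

4.0458 days


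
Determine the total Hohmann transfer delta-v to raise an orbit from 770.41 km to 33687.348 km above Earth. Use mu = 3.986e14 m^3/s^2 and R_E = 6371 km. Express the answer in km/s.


r1 = 7141.4100 km = 7.14141e+06 m
r2 = 40058.3480 km = 4.0058348e+07 m
dv1 = sqrt(mu/r1)*(sqrt(2*r2/(r1+r2)) - 1) = 2262.5191 m/s
dv2 = sqrt(mu/r2)*(1 - sqrt(2*r1/(r1+r2))) = 1419.2003 m/s
total dv = |dv1| + |dv2| = 2262.5191 + 1419.2003 = 3681.7193 m/s = 3.6817 km/s

3.6817 km/s


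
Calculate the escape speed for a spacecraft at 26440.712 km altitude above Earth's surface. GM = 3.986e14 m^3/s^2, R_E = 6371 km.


r = 6371.0 + 26440.712 = 32811.7120 km = 3.2811712e+07 m
v_esc = sqrt(2*mu/r) = sqrt(2*3.986e14 / 3.2811712e+07)
v_esc = 4929.1178 m/s = 4.9291 km/s

4.9291 km/s


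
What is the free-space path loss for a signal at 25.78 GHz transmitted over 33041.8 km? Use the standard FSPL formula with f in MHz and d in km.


f = 25.78 GHz = 25780.0000 MHz
d = 33041.8 km
FSPL = 32.44 + 20*log10(25780.0000) + 20*log10(33041.8)
FSPL = 32.44 + 88.2257 + 90.3813
FSPL = 211.0469 dB

211.0469 dB


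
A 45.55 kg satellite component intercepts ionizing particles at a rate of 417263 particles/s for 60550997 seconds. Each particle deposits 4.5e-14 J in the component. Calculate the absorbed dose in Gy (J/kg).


Total energy deposited = rate * time * E_per
  = 417263 * 60550997 * 4.5e-14 = 1.1370 J
Dose = E_total / mass = 1.1370 / 45.55
Dose = 0.02496062 Gy

0.0250 Gy


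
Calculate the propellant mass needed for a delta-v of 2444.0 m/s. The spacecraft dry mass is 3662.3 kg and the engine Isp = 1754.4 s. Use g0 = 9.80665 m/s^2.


ve = Isp * g0 = 1754.4 * 9.80665 = 17204.786760 m/s
mass ratio = exp(dv/ve) = exp(2444.0/17204.786760) = 1.15263830
m_prop = m_dry * (mr - 1) = 3662.3 * (1.15263830 - 1)
m_prop = 559.0073 kg

559.0073 kg


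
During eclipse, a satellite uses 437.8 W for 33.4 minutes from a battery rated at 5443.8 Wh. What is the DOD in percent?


E_used = P * t / 60 = 437.8 * 33.4 / 60 = 243.7087 Wh
DOD = E_used / E_total * 100 = 243.7087 / 5443.8 * 100
DOD = 4.4768 %

4.4768 %


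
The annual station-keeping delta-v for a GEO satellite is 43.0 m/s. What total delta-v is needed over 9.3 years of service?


dV = rate * years = 43.0 * 9.3
dV = 399.9000 m/s

399.9000 m/s


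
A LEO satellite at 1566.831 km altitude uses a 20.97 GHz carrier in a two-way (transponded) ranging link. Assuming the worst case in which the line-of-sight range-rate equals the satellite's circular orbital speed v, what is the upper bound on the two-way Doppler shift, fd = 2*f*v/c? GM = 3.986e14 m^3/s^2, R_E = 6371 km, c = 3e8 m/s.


r = 7.937831e+06 m
v = sqrt(mu/r) = 7086.2704 m/s (worst-case radial velocity)
f = 20.97 GHz = 2.097e+10 Hz
fd = 2*f*v/c = 2*2.097e+10*7086.2704/3.0e+08
fd = 990660.6082 Hz

990660.6082 Hz


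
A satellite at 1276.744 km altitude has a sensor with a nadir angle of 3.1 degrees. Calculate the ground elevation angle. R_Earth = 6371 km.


r = R_E + alt = 7647.7440 km
Law of sines in the satellite / Earth-center / ground-point triangle:
  sin(nadir)/R_E = sin(90 + el)/r  =>  cos(el) = (r/R_E)*sin(nadir)
cos(el) = (7647.7440 / 6371.0000) * sin(3.1 deg) = 0.06491617
el = arccos(0.06491617) = 86.2780 deg
(Earth-central angle = 90 - nadir - el = 0.6220399 deg)

86.2780 degrees


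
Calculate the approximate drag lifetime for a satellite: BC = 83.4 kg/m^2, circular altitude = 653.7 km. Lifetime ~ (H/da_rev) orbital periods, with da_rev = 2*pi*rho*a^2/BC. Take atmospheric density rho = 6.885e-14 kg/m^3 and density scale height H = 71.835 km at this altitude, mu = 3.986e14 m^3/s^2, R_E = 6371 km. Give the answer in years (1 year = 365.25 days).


a = R_E + alt = 7024.7000 km = 7.0247e+06 m
da_rev = 2*pi*rho*a^2/BC = 2*pi*6.885e-14*(7.0247e+06)^2/83.4 = 0.255960722 m per revolution
N = H/da_rev = 71835.0000 m / 0.255960722 m = 280648.5290 revolutions
P = 2*pi*sqrt(a^3/mu) = 5859.3966 s
lifetime = N*P = 280648.5290 * 5859.3966 = 1.644431e+09 s = 19032.7666 days
years = 19032.7666 / 365.25 = 52.1089 years

52.1089 years


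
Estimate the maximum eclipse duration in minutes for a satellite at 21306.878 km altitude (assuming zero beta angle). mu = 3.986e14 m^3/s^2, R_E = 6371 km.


r = 27677.8780 km
T = 763.7640 min
Eclipse fraction = arcsin(R_E/r)/pi = arcsin(6371.0000/27677.8780)/pi
= arcsin(0.2301838)/pi = 0.07393275
Eclipse duration = 0.07393275 * 763.7640 = 56.4672 min

56.4672 minutes


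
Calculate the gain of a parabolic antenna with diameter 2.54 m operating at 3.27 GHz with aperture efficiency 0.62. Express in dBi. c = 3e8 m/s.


lambda = c/f = 3e8 / 3.27e+09 = 0.09174312 m
G = eta*(pi*D/lambda)^2 = 0.62*(pi*2.54/0.09174312)^2
G = 4690.4214 (linear)
G = 10*log10(4690.4214) = 36.7121 dBi

36.7121 dBi


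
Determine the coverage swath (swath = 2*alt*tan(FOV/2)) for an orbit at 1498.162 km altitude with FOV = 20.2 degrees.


FOV = 20.2 deg = 0.3525565 rad
swath = 2 * alt * tan(FOV/2) = 2 * 1498.162 * tan(0.1762783)
swath = 2 * 1498.162 * 0.1781271
swath = 533.7266 km

533.7266 km


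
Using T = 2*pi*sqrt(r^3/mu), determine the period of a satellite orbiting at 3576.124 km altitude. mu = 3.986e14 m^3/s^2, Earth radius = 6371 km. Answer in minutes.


r = 9947.1240 km = 9.947124e+06 m
T = 2*pi*sqrt(r^3/mu) = 2*pi*sqrt(9.8422093e+20 / 3.986e14)
T = 9873.1906 s = 164.5532 min

164.5532 minutes


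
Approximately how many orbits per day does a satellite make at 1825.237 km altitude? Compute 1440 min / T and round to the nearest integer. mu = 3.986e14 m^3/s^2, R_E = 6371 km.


r = 8.196237e+06 m
T = 2*pi*sqrt(r^3/mu) = 7384.7021 s = 123.0784 min
revs/day = 1440 / 123.0784 = 11.6999
Rounded: 12 revolutions per day

12 revolutions per day


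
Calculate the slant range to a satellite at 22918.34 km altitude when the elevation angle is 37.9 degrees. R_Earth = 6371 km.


h = 22918.34 km, el = 37.9 deg
d = -R_E*sin(el) + sqrt((R_E*sin(el))^2 + 2*R_E*h + h^2)
d = -6371.0000*sin(0.6614798) + sqrt((6371.0000*0.6142852)^2 + 2*6371.0000*22918.34 + 22918.34^2)
d = 24941.0619 km

24941.0619 km


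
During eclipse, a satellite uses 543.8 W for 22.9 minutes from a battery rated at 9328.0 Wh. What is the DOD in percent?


E_used = P * t / 60 = 543.8 * 22.9 / 60 = 207.5503 Wh
DOD = E_used / E_total * 100 = 207.5503 / 9328.0 * 100
DOD = 2.2250 %

2.2250 %


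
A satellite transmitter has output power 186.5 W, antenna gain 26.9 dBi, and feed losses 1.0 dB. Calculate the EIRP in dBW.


Pt = 186.5 W = 22.7068 dBW
EIRP = Pt_dBW + Gt - losses = 22.7068 + 26.9 - 1.0 = 48.6068 dBW

48.6068 dBW


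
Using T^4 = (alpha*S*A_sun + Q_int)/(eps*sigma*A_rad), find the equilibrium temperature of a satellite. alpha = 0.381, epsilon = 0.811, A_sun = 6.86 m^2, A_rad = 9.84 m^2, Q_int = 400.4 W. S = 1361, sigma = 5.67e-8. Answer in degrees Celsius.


Numerator = alpha*S*A_sun + Q_int = 0.381*1361*6.86 + 400.4 = 3957.5913 W
Denominator = eps*sigma*A_rad = 0.811*5.67e-8*9.84 = 4.5247961e-07 W/K^4
T^4 = 8.7464522e+09 K^4
T = 305.8144 K = 32.6644 C

32.6644 degrees Celsius


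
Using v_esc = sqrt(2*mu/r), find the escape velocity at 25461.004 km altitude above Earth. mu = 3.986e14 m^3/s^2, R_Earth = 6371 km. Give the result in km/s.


r = 6371.0 + 25461.004 = 31832.0040 km = 3.1832004e+07 m
v_esc = sqrt(2*mu/r) = sqrt(2*3.986e14 / 3.1832004e+07)
v_esc = 5004.3958 m/s = 5.0044 km/s

5.0044 km/s


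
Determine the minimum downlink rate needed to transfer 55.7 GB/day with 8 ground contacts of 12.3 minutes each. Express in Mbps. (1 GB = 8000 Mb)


total contact time = 8 * 12.3 * 60 = 5904.0000 s
data = 55.7 GB = 445600.0000 Mb
rate = 445600.0000 / 5904.0000 = 75.4743 Mbps

75.4743 Mbps


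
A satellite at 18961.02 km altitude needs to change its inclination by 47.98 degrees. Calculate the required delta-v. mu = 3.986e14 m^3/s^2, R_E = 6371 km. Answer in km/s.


r = 25332.0200 km = 2.533202e+07 m
V = sqrt(mu/r) = 3966.7400 m/s
di = 47.98 deg = 0.837409 rad
dV = 2*V*sin(di/2) = 2*3966.7400*sin(0.4187045)
dV = 3225.5720 m/s = 3.2256 km/s

3.2256 km/s


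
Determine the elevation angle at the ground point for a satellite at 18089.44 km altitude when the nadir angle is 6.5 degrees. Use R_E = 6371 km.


r = R_E + alt = 24460.4400 km
Law of sines in the satellite / Earth-center / ground-point triangle:
  sin(nadir)/R_E = sin(90 + el)/r  =>  cos(el) = (r/R_E)*sin(nadir)
cos(el) = (24460.4400 / 6371.0000) * sin(6.5 deg) = 0.4346257
el = arccos(0.4346257) = 64.2385 deg
(Earth-central angle = 90 - nadir - el = 19.2615 deg)

64.2385 degrees


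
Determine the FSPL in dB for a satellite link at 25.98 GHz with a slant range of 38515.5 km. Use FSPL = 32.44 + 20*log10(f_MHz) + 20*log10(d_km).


f = 25.98 GHz = 25980.0000 MHz
d = 38515.5 km
FSPL = 32.44 + 20*log10(25980.0000) + 20*log10(38515.5)
FSPL = 32.44 + 88.2928 + 91.7127
FSPL = 212.4455 dB

212.4455 dB


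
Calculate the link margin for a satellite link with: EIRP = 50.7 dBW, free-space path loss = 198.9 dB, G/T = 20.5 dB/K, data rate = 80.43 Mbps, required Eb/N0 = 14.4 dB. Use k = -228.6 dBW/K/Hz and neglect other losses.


C/N0 = EIRP - FSPL + G/T - k = 50.7 - 198.9 + 20.5 - (-228.6)
C/N0 = 100.9000 dB-Hz
R_b = 80.43 Mbps = 8.043e+07 bps -> 10*log10(R_b) = 79.0542 dB-Hz
Eb/N0 = C/N0 - 10*log10(R_b) = 100.9000 - 79.0542 = 21.8458 dB
Margin = Eb/N0 - Eb/N0_req = 21.8458 - 14.4 = 7.4458 dB (link closes)

7.4458 dB


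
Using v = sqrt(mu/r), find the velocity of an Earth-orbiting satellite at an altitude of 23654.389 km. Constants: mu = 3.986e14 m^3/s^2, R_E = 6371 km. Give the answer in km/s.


r = R_E + alt = 6371.0 + 23654.389 = 30025.3890 km = 3.0025389e+07 m
v = sqrt(mu/r) = sqrt(3.986e14 / 3.0025389e+07) = 3643.5466 m/s = 3.6435 km/s

3.6435 km/s


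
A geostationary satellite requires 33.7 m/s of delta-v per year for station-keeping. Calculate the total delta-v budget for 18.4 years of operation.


dV = rate * years = 33.7 * 18.4
dV = 620.0800 m/s

620.0800 m/s


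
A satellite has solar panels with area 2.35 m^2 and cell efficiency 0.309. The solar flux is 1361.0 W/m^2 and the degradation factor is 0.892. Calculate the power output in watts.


P = area * eta * S * degradation
P = 2.35 * 0.309 * 1361.0 * 0.892
P = 881.5548 W

881.5548 W


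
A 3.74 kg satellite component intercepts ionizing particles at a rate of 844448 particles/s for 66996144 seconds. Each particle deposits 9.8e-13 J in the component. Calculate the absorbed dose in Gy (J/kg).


Total energy deposited = rate * time * E_per
  = 844448 * 66996144 * 9.8e-13 = 55.4433 J
Dose = E_total / mass = 55.4433 / 3.74
Dose = 14.8244 Gy

14.8244 Gy


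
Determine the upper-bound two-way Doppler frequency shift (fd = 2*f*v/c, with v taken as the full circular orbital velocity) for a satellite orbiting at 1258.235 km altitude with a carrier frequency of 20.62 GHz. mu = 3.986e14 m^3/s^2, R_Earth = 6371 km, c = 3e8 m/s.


r = 7.629235e+06 m
v = sqrt(mu/r) = 7228.1666 m/s (worst-case radial velocity)
f = 20.62 GHz = 2.062e+10 Hz
fd = 2*f*v/c = 2*2.062e+10*7228.1666/3.0e+08
fd = 993631.9618 Hz

993631.9618 Hz


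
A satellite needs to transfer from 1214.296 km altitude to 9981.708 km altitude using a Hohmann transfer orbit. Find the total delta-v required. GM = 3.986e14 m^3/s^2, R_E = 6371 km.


r1 = 7585.2960 km = 7.585296e+06 m
r2 = 16352.7080 km = 1.6352708e+07 m
dv1 = sqrt(mu/r1)*(sqrt(2*r2/(r1+r2)) - 1) = 1224.1440 m/s
dv2 = sqrt(mu/r2)*(1 - sqrt(2*r1/(r1+r2))) = 1006.7725 m/s
total dv = |dv1| + |dv2| = 1224.1440 + 1006.7725 = 2230.9166 m/s = 2.2309 km/s

2.2309 km/s


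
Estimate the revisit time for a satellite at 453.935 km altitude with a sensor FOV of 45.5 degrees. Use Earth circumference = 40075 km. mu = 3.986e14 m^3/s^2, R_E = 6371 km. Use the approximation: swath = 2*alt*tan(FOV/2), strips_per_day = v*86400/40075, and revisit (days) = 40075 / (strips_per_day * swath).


swath = 2*453.935*tan(0.3970624) = 380.7015 km
v = sqrt(mu/r) = 7642.2174 m/s = 7.6422 km/s
strips/day = v*86400/40075 = 7.6422*86400/40075 = 16.4763
coverage/day = strips * swath = 16.4763 * 380.7015 = 6272.5506 km
revisit = 40075 / 6272.5506 = 6.3889 days

6.3889 days


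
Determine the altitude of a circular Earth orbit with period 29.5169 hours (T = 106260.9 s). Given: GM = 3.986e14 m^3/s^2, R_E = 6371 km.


T = 106260.9 s
r = (mu*T^2/(4*pi^2))^(1/3) = (3.986e14 * 106260.9^2 / (4*pi^2))^(1/3)
r = 4.8488809e+07 m = 48488.8085 km
alt = r - R_E = 48488.8085 - 6371 = 42117.8085 km

42117.8085 km


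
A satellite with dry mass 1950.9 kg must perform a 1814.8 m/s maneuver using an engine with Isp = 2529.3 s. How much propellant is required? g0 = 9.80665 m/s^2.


ve = Isp * g0 = 2529.3 * 9.80665 = 24803.959845 m/s
mass ratio = exp(dv/ve) = exp(1814.8/24803.959845) = 1.07590884
m_prop = m_dry * (mr - 1) = 1950.9 * (1.07590884 - 1)
m_prop = 148.0906 kg

148.0906 kg


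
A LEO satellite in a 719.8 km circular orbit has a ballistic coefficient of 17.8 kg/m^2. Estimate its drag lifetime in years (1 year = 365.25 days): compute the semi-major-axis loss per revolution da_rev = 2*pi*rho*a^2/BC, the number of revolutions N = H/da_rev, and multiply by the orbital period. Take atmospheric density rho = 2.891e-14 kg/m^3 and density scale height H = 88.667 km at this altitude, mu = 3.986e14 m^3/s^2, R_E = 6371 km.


a = R_E + alt = 7090.8000 km = 7.0908e+06 m
da_rev = 2*pi*rho*a^2/BC = 2*pi*2.891e-14*(7.0908e+06)^2/17.8 = 0.513095765 m per revolution
N = H/da_rev = 88667.0000 m / 0.513095765 m = 172807.8969 revolutions
P = 2*pi*sqrt(a^3/mu) = 5942.2932 s
lifetime = N*P = 172807.8969 * 5942.2932 = 1.0268752e+09 s = 11885.1295 days
years = 11885.1295 / 365.25 = 32.5397 years

32.5397 years


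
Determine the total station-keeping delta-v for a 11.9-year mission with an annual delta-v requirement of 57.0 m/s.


dV = rate * years = 57.0 * 11.9
dV = 678.3000 m/s

678.3000 m/s


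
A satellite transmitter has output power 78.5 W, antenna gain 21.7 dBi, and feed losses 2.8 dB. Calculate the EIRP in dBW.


Pt = 78.5 W = 18.9487 dBW
EIRP = Pt_dBW + Gt - losses = 18.9487 + 21.7 - 2.8 = 37.8487 dBW

37.8487 dBW


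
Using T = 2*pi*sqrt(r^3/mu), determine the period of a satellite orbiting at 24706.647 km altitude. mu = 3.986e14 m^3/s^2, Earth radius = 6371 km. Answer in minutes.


r = 31077.6470 km = 3.1077647e+07 m
T = 2*pi*sqrt(r^3/mu) = 2*pi*sqrt(3.0015417e+22 / 3.986e14)
T = 54523.4609 s = 908.7243 min

908.7243 minutes


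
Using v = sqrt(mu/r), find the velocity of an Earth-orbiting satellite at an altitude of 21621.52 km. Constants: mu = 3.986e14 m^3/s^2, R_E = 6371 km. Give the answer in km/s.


r = R_E + alt = 6371.0 + 21621.52 = 27992.5200 km = 2.799252e+07 m
v = sqrt(mu/r) = sqrt(3.986e14 / 2.799252e+07) = 3773.5286 m/s = 3.7735 km/s

3.7735 km/s


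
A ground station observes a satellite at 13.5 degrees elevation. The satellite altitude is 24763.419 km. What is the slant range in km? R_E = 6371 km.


h = 24763.419 km, el = 13.5 deg
d = -R_E*sin(el) + sqrt((R_E*sin(el))^2 + 2*R_E*h + h^2)
d = -6371.0000*sin(0.2356194) + sqrt((6371.0000*0.2334454)^2 + 2*6371.0000*24763.419 + 24763.419^2)
d = 29024.5928 km

29024.5928 km


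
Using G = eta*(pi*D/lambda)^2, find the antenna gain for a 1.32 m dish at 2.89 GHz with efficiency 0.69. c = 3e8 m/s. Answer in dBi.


lambda = c/f = 3e8 / 2.89e+09 = 0.1038062 m
G = eta*(pi*D/lambda)^2 = 0.69*(pi*1.32/0.1038062)^2
G = 1101.1586 (linear)
G = 10*log10(1101.1586) = 30.4185 dBi

30.4185 dBi


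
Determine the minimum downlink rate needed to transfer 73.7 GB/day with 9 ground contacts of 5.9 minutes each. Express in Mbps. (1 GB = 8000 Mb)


total contact time = 9 * 5.9 * 60 = 3186.0000 s
data = 73.7 GB = 589600.0000 Mb
rate = 589600.0000 / 3186.0000 = 185.0596 Mbps

185.0596 Mbps


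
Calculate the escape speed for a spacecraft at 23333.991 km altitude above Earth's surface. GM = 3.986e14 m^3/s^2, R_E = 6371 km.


r = 6371.0 + 23333.991 = 29704.9910 km = 2.9704991e+07 m
v_esc = sqrt(2*mu/r) = sqrt(2*3.986e14 / 2.9704991e+07)
v_esc = 5180.4672 m/s = 5.1805 km/s

5.1805 km/s


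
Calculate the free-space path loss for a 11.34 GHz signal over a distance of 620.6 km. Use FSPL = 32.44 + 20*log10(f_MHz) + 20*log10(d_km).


f = 11.34 GHz = 11340.0000 MHz
d = 620.6 km
FSPL = 32.44 + 20*log10(11340.0000) + 20*log10(620.6)
FSPL = 32.44 + 81.0923 + 55.8562
FSPL = 169.3885 dB

169.3885 dB
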